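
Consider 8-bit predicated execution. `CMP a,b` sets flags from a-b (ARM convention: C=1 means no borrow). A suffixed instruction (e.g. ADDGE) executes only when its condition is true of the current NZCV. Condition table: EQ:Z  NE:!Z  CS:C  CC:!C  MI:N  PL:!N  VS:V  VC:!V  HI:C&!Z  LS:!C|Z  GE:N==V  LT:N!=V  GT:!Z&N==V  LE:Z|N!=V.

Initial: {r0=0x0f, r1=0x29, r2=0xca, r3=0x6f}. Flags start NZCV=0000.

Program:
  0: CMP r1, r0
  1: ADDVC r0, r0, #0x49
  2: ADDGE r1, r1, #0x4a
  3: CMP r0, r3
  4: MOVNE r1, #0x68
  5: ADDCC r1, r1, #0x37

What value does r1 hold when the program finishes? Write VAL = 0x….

VAL = 0x9f

0: ✓ CMP  NZCV=0010
1: ✓ ADDVC  r0←0x58
2: ✓ ADDGE  r1←0x73
3: ✓ CMP  NZCV=1000
4: ✓ MOVNE  r1←0x68
5: ✓ ADDCC  r1←0x9f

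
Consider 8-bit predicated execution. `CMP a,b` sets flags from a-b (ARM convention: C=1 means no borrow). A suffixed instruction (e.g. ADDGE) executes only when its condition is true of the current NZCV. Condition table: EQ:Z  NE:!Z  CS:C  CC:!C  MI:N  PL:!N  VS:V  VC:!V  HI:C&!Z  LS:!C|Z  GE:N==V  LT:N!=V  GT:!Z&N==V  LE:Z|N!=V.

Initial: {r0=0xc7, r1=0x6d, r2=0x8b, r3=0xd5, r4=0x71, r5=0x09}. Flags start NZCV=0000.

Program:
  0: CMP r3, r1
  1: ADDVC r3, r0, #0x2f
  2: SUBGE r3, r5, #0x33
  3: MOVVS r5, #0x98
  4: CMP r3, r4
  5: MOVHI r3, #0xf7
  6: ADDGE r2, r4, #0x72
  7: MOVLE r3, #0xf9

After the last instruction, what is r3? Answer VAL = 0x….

0: ✓ CMP  NZCV=0011
1: · ADDVC
2: · SUBGE
3: ✓ MOVVS  r5←0x98
4: ✓ CMP  NZCV=0011
5: ✓ MOVHI  r3←0xf7
6: · ADDGE
7: ✓ MOVLE  r3←0xf9

VAL = 0xf9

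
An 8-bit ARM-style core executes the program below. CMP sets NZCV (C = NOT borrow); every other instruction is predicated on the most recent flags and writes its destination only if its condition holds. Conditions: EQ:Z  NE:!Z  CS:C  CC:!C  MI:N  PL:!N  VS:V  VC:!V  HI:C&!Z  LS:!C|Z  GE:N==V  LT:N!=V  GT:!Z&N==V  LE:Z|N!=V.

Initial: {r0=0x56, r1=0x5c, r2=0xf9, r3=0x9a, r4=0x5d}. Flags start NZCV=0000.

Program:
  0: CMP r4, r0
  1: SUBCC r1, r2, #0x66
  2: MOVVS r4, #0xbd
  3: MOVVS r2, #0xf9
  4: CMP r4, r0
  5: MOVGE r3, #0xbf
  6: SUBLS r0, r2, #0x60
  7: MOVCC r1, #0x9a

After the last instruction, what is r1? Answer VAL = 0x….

VAL = 0x5c

[0] flags=0010 → (cmp)
[1] flags=0010 CC?F → skip
[2] flags=0010 VS?F → skip
[3] flags=0010 VS?F → skip
[4] flags=0010 → (cmp)
[5] flags=0010 GE?T → r3=0xbf
[6] flags=0010 LS?F → skip
[7] flags=0010 CC?F → skip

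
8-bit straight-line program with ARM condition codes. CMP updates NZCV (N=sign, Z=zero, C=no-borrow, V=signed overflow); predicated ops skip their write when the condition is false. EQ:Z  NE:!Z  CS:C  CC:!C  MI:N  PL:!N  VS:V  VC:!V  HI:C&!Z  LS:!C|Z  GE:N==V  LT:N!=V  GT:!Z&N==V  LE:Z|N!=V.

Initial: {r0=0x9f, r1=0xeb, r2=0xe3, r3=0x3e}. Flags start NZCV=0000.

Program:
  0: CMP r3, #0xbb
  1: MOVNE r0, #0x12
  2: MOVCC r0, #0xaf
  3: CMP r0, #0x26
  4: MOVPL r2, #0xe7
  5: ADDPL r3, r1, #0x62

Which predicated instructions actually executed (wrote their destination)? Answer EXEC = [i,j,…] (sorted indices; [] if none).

0: ✓ CMP  NZCV=1001
1: ✓ MOVNE  r0←0x12
2: ✓ MOVCC  r0←0xaf
3: ✓ CMP  NZCV=1010
4: · MOVPL
5: · ADDPL

EXEC = [1,2]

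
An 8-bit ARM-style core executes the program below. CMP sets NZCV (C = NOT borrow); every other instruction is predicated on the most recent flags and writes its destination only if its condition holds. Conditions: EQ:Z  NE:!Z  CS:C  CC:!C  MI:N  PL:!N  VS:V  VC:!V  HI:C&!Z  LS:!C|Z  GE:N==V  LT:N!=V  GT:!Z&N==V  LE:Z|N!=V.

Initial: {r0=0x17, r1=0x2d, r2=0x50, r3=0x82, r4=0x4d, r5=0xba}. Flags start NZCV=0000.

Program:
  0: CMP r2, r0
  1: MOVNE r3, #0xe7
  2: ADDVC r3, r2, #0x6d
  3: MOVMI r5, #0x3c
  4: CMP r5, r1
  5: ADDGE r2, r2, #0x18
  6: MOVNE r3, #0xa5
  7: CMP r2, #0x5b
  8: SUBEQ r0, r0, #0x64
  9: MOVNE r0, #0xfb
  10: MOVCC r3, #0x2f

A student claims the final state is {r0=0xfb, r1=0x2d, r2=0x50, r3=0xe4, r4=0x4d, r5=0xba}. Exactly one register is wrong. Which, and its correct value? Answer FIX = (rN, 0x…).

[0] flags=0010 → (cmp)
[1] flags=0010 NE?T → r3=0xe7
[2] flags=0010 VC?T → r3=0xbd
[3] flags=0010 MI?F → skip
[4] flags=1010 → (cmp)
[5] flags=1010 GE?F → skip
[6] flags=1010 NE?T → r3=0xa5
[7] flags=1000 → (cmp)
[8] flags=1000 EQ?F → skip
[9] flags=1000 NE?T → r0=0xfb
[10] flags=1000 CC?T → r3=0x2f

FIX = (r3, 0x2f)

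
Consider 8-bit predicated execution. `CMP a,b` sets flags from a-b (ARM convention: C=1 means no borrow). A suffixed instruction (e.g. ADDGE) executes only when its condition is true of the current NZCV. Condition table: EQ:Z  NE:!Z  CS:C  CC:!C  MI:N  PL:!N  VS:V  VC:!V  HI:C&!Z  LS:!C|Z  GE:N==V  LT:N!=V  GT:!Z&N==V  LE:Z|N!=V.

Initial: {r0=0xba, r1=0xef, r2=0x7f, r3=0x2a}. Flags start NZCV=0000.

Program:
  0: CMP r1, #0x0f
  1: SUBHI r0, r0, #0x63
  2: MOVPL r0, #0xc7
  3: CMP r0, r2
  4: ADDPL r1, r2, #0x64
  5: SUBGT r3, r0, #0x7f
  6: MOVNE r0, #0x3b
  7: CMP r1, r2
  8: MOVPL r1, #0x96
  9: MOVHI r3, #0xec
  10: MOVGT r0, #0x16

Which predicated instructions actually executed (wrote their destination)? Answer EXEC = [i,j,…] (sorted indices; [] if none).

[0] flags=1010 → (cmp)
[1] flags=1010 HI?T → r0=0x57
[2] flags=1010 PL?F → skip
[3] flags=1000 → (cmp)
[4] flags=1000 PL?F → skip
[5] flags=1000 GT?F → skip
[6] flags=1000 NE?T → r0=0x3b
[7] flags=0011 → (cmp)
[8] flags=0011 PL?T → r1=0x96
[9] flags=0011 HI?T → r3=0xec
[10] flags=0011 GT?F → skip

EXEC = [1,6,8,9]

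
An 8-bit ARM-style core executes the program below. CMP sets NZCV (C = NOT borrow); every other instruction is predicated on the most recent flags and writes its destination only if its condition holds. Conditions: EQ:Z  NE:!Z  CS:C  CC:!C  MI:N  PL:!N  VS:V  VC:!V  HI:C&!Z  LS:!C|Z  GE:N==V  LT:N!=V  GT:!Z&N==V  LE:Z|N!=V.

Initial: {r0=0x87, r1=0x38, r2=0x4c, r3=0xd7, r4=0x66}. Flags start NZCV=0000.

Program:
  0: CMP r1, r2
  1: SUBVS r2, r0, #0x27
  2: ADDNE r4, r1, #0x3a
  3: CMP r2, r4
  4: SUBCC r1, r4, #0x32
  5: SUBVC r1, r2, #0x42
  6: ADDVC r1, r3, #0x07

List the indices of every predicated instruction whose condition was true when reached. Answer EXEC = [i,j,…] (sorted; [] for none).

0: ✓ CMP  NZCV=1000
1: · SUBVS
2: ✓ ADDNE  r4←0x72
3: ✓ CMP  NZCV=1000
4: ✓ SUBCC  r1←0x40
5: ✓ SUBVC  r1←0x0a
6: ✓ ADDVC  r1←0xde

EXEC = [2,4,5,6]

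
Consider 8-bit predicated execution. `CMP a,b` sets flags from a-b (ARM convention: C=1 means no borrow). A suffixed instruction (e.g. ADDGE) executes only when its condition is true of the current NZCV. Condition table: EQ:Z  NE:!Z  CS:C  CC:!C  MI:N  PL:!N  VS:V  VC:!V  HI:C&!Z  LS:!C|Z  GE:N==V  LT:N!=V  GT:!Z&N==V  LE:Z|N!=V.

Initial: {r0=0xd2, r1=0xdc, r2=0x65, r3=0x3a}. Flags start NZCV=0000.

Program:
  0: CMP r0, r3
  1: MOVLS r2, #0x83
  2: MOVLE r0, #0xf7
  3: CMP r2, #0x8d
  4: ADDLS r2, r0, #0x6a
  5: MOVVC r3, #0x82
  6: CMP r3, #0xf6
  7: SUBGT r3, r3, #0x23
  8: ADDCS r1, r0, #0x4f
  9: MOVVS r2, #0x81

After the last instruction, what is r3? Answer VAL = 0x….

VAL = 0x17

0: ✓ CMP  NZCV=1010
1: · MOVLS
2: ✓ MOVLE  r0←0xf7
3: ✓ CMP  NZCV=1001
4: ✓ ADDLS  r2←0x61
5: · MOVVC
6: ✓ CMP  NZCV=0000
7: ✓ SUBGT  r3←0x17
8: · ADDCS
9: · MOVVS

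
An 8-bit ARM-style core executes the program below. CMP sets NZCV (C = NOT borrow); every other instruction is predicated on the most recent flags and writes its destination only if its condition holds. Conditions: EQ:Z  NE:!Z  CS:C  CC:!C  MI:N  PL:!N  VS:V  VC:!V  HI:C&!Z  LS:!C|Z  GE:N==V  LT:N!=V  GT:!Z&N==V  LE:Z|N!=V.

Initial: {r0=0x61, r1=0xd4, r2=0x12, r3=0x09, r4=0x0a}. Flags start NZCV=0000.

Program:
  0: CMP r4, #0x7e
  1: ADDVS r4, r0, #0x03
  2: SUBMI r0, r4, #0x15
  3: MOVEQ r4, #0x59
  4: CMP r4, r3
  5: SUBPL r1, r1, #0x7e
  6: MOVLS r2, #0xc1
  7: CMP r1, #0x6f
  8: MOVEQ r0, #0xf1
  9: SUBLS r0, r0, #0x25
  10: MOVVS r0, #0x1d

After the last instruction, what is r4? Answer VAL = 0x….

[0] flags=1000 → (cmp)
[1] flags=1000 VS?F → skip
[2] flags=1000 MI?T → r0=0xf5
[3] flags=1000 EQ?F → skip
[4] flags=0010 → (cmp)
[5] flags=0010 PL?T → r1=0x56
[6] flags=0010 LS?F → skip
[7] flags=1000 → (cmp)
[8] flags=1000 EQ?F → skip
[9] flags=1000 LS?T → r0=0xd0
[10] flags=1000 VS?F → skip

VAL = 0x0a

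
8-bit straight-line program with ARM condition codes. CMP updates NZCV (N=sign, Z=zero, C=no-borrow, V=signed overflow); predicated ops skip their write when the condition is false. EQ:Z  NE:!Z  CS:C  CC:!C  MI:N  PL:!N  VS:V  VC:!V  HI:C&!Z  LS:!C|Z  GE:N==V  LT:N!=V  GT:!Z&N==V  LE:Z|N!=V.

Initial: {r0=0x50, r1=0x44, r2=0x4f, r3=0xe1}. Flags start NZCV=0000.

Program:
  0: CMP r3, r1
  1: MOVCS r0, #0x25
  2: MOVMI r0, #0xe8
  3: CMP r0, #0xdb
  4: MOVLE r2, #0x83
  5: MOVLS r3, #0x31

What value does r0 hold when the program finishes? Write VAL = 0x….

VAL = 0xe8

[0] flags=1010 → (cmp)
[1] flags=1010 CS?T → r0=0x25
[2] flags=1010 MI?T → r0=0xe8
[3] flags=0010 → (cmp)
[4] flags=0010 LE?F → skip
[5] flags=0010 LS?F → skip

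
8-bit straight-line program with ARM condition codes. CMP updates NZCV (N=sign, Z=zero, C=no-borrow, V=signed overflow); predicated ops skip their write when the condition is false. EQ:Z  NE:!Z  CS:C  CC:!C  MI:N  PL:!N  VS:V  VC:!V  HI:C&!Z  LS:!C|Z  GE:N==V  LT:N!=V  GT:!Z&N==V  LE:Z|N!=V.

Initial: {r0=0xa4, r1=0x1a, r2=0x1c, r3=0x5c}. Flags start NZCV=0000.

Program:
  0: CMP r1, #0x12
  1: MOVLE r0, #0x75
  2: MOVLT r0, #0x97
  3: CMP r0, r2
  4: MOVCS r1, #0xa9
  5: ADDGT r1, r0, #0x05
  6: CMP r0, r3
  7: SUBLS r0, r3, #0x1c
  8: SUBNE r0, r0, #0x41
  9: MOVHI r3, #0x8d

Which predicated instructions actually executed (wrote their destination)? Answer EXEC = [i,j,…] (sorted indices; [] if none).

EXEC = [4,8,9]

[0] flags=0010 → (cmp)
[1] flags=0010 LE?F → skip
[2] flags=0010 LT?F → skip
[3] flags=1010 → (cmp)
[4] flags=1010 CS?T → r1=0xa9
[5] flags=1010 GT?F → skip
[6] flags=0011 → (cmp)
[7] flags=0011 LS?F → skip
[8] flags=0011 NE?T → r0=0x63
[9] flags=0011 HI?T → r3=0x8d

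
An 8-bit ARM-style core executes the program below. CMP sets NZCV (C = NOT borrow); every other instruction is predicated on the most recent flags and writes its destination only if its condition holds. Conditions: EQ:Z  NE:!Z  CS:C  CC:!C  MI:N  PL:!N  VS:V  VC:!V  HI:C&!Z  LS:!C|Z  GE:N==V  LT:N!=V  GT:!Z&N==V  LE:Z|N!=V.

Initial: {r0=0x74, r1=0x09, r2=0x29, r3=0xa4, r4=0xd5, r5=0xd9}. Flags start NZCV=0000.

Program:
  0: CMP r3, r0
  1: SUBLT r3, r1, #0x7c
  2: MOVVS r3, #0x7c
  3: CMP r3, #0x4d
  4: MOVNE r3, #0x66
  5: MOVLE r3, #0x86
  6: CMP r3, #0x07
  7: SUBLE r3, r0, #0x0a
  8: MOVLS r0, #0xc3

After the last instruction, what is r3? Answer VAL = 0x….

0: ✓ CMP  NZCV=0011
1: ✓ SUBLT  r3←0x8d
2: ✓ MOVVS  r3←0x7c
3: ✓ CMP  NZCV=0010
4: ✓ MOVNE  r3←0x66
5: · MOVLE
6: ✓ CMP  NZCV=0010
7: · SUBLE
8: · MOVLS

VAL = 0x66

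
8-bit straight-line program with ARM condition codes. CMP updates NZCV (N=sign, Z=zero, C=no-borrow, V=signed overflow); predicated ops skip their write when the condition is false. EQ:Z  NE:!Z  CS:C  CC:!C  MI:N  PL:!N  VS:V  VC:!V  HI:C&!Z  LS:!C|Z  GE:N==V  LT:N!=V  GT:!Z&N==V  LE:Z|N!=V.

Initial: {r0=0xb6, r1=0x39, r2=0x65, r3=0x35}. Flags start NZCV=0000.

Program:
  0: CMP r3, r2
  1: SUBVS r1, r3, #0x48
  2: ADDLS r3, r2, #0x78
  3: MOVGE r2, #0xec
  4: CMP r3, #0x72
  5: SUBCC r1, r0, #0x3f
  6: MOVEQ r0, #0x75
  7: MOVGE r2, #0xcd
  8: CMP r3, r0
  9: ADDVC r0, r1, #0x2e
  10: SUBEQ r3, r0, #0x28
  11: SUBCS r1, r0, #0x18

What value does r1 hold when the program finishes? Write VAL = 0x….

0: ✓ CMP  NZCV=1000
1: · SUBVS
2: ✓ ADDLS  r3←0xdd
3: · MOVGE
4: ✓ CMP  NZCV=0011
5: · SUBCC
6: · MOVEQ
7: · MOVGE
8: ✓ CMP  NZCV=0010
9: ✓ ADDVC  r0←0x67
10: · SUBEQ
11: ✓ SUBCS  r1←0x4f

VAL = 0x4f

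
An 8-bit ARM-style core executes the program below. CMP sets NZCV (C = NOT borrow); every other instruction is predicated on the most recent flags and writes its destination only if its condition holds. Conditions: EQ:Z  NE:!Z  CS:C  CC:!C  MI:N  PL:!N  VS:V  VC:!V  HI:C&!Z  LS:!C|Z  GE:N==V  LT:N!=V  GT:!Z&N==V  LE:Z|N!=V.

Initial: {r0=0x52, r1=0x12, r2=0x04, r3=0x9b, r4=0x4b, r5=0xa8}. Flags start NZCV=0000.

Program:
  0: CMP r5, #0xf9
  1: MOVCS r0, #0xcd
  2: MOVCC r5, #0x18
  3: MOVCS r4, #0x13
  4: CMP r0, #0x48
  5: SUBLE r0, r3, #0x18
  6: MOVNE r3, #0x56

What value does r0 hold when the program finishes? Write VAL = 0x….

0: ✓ CMP  NZCV=1000
1: · MOVCS
2: ✓ MOVCC  r5←0x18
3: · MOVCS
4: ✓ CMP  NZCV=0010
5: · SUBLE
6: ✓ MOVNE  r3←0x56

VAL = 0x52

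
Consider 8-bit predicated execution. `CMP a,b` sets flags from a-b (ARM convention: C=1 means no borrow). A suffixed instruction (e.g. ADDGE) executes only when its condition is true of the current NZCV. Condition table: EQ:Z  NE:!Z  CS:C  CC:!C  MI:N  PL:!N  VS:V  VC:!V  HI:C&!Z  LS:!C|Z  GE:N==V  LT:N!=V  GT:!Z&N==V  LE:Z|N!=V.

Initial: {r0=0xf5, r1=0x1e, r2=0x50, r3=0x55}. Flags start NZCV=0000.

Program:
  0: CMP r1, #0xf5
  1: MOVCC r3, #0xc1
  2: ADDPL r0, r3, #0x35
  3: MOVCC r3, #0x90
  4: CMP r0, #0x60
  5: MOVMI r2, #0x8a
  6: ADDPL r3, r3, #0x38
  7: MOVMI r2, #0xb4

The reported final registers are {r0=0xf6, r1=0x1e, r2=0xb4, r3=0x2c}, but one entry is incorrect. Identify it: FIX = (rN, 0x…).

0: ✓ CMP  NZCV=0000
1: ✓ MOVCC  r3←0xc1
2: ✓ ADDPL  r0←0xf6
3: ✓ MOVCC  r3←0x90
4: ✓ CMP  NZCV=1010
5: ✓ MOVMI  r2←0x8a
6: · ADDPL
7: ✓ MOVMI  r2←0xb4

FIX = (r3, 0x90)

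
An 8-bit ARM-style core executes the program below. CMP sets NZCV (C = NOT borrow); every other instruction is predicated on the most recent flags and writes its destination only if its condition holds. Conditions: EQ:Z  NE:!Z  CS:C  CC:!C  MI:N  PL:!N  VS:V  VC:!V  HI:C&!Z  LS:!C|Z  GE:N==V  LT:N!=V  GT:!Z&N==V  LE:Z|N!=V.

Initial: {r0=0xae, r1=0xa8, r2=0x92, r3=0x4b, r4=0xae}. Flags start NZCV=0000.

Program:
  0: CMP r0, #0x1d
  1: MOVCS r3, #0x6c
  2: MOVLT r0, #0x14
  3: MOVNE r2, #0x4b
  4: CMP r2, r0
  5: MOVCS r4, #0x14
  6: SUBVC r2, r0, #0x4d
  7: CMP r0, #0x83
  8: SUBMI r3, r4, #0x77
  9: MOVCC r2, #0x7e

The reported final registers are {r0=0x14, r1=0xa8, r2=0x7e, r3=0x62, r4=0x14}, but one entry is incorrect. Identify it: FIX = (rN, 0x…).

FIX = (r3, 0x9d)

0: ✓ CMP  NZCV=1010
1: ✓ MOVCS  r3←0x6c
2: ✓ MOVLT  r0←0x14
3: ✓ MOVNE  r2←0x4b
4: ✓ CMP  NZCV=0010
5: ✓ MOVCS  r4←0x14
6: ✓ SUBVC  r2←0xc7
7: ✓ CMP  NZCV=1001
8: ✓ SUBMI  r3←0x9d
9: ✓ MOVCC  r2←0x7e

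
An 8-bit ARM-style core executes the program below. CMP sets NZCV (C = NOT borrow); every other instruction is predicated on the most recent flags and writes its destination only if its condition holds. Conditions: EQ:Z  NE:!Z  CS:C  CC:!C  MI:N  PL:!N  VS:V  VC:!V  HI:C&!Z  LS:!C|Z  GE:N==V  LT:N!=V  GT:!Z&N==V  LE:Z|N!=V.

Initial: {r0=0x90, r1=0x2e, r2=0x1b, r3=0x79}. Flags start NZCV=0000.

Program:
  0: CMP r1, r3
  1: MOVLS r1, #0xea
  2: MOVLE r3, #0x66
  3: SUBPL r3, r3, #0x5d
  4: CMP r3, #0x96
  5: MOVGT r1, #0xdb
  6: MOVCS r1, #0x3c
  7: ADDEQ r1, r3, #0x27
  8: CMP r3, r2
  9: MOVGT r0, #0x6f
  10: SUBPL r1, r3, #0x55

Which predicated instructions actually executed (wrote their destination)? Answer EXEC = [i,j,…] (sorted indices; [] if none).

0: ✓ CMP  NZCV=1000
1: ✓ MOVLS  r1←0xea
2: ✓ MOVLE  r3←0x66
3: · SUBPL
4: ✓ CMP  NZCV=1001
5: ✓ MOVGT  r1←0xdb
6: · MOVCS
7: · ADDEQ
8: ✓ CMP  NZCV=0010
9: ✓ MOVGT  r0←0x6f
10: ✓ SUBPL  r1←0x11

EXEC = [1,2,5,9,10]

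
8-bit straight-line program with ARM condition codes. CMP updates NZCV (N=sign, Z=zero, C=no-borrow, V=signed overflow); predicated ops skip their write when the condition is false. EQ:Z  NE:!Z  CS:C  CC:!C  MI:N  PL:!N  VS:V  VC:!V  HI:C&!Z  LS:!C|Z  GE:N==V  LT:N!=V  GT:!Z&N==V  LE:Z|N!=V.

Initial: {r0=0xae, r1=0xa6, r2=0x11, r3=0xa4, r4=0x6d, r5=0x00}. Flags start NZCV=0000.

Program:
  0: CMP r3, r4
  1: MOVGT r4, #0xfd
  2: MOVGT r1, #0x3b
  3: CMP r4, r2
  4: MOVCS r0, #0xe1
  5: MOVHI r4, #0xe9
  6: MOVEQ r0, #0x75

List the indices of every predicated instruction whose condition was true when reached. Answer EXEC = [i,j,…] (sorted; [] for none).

EXEC = [4,5]

0: ✓ CMP  NZCV=0011
1: · MOVGT
2: · MOVGT
3: ✓ CMP  NZCV=0010
4: ✓ MOVCS  r0←0xe1
5: ✓ MOVHI  r4←0xe9
6: · MOVEQ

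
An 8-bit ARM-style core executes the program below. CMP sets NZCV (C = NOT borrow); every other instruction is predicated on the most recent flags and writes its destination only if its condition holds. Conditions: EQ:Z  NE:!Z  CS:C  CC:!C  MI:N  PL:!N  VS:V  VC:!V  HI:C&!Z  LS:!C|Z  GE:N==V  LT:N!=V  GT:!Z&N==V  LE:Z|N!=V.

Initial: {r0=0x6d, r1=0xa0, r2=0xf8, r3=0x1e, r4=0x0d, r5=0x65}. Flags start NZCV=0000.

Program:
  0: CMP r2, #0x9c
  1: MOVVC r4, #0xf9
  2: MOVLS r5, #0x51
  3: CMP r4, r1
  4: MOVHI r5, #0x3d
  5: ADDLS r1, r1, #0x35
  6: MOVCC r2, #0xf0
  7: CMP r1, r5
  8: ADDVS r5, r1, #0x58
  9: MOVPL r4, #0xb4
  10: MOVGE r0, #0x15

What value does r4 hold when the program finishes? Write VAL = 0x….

[0] flags=0010 → (cmp)
[1] flags=0010 VC?T → r4=0xf9
[2] flags=0010 LS?F → skip
[3] flags=0010 → (cmp)
[4] flags=0010 HI?T → r5=0x3d
[5] flags=0010 LS?F → skip
[6] flags=0010 CC?F → skip
[7] flags=0011 → (cmp)
[8] flags=0011 VS?T → r5=0xf8
[9] flags=0011 PL?T → r4=0xb4
[10] flags=0011 GE?F → skip

VAL = 0xb4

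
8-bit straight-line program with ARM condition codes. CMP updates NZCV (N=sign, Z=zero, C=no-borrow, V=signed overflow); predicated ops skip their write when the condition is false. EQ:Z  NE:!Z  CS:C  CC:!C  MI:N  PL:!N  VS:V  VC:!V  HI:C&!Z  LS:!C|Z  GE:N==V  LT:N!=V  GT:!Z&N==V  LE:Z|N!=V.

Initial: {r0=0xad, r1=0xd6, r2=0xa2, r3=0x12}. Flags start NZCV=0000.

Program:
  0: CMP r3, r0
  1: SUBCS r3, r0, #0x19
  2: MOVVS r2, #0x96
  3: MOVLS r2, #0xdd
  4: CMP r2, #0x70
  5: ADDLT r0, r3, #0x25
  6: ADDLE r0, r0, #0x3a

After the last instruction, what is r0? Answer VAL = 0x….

VAL = 0x71

0: ✓ CMP  NZCV=0000
1: · SUBCS
2: · MOVVS
3: ✓ MOVLS  r2←0xdd
4: ✓ CMP  NZCV=0011
5: ✓ ADDLT  r0←0x37
6: ✓ ADDLE  r0←0x71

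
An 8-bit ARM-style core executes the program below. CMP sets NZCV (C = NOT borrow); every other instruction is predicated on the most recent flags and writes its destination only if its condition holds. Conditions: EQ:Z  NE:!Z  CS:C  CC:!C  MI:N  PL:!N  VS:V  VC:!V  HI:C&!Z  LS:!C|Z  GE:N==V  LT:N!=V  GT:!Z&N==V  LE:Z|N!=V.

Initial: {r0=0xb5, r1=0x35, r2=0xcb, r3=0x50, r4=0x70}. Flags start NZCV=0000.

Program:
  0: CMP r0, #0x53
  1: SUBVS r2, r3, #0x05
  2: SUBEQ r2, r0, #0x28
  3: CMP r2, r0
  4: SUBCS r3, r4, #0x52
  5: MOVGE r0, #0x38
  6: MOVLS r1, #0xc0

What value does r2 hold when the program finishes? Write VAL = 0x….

VAL = 0x4b

[0] flags=0011 → (cmp)
[1] flags=0011 VS?T → r2=0x4b
[2] flags=0011 EQ?F → skip
[3] flags=1001 → (cmp)
[4] flags=1001 CS?F → skip
[5] flags=1001 GE?T → r0=0x38
[6] flags=1001 LS?T → r1=0xc0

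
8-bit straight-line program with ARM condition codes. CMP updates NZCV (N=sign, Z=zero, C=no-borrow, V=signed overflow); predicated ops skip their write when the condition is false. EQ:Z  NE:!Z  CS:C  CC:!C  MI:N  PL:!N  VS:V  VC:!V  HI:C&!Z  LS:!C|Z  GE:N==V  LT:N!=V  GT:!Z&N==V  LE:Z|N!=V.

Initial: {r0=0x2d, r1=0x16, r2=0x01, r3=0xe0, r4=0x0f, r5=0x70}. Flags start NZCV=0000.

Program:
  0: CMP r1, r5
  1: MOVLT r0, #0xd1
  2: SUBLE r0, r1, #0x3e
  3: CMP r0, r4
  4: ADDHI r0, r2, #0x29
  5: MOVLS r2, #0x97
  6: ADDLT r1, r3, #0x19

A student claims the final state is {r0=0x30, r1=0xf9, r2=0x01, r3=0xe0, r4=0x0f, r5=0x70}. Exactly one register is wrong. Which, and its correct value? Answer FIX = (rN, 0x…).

[0] flags=1000 → (cmp)
[1] flags=1000 LT?T → r0=0xd1
[2] flags=1000 LE?T → r0=0xd8
[3] flags=1010 → (cmp)
[4] flags=1010 HI?T → r0=0x2a
[5] flags=1010 LS?F → skip
[6] flags=1010 LT?T → r1=0xf9

FIX = (r0, 0x2a)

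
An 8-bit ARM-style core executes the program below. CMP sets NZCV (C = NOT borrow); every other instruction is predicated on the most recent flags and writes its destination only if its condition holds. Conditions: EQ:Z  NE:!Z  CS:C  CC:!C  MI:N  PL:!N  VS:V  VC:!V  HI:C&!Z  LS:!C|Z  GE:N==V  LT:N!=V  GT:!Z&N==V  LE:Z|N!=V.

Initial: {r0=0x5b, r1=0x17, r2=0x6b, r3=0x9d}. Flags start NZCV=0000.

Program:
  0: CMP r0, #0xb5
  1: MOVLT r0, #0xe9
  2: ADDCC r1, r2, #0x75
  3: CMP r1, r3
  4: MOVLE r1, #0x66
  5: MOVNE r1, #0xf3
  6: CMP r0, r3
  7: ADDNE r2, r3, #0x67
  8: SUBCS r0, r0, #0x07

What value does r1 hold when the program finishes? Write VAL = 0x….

[0] flags=1001 → (cmp)
[1] flags=1001 LT?F → skip
[2] flags=1001 CC?T → r1=0xe0
[3] flags=0010 → (cmp)
[4] flags=0010 LE?F → skip
[5] flags=0010 NE?T → r1=0xf3
[6] flags=1001 → (cmp)
[7] flags=1001 NE?T → r2=0x04
[8] flags=1001 CS?F → skip

VAL = 0xf3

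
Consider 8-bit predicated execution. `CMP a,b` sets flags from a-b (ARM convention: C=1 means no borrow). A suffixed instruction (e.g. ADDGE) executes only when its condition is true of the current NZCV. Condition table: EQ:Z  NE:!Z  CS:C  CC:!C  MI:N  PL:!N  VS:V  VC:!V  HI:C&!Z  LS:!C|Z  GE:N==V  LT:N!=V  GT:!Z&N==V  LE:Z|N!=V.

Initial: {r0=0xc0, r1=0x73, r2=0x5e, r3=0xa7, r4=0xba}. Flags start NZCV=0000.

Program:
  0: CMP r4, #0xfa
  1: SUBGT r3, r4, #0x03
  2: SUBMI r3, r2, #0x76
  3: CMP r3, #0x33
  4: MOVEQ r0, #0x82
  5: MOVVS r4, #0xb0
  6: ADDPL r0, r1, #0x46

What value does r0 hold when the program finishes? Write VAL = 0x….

0: ✓ CMP  NZCV=1000
1: · SUBGT
2: ✓ SUBMI  r3←0xe8
3: ✓ CMP  NZCV=1010
4: · MOVEQ
5: · MOVVS
6: · ADDPL

VAL = 0xc0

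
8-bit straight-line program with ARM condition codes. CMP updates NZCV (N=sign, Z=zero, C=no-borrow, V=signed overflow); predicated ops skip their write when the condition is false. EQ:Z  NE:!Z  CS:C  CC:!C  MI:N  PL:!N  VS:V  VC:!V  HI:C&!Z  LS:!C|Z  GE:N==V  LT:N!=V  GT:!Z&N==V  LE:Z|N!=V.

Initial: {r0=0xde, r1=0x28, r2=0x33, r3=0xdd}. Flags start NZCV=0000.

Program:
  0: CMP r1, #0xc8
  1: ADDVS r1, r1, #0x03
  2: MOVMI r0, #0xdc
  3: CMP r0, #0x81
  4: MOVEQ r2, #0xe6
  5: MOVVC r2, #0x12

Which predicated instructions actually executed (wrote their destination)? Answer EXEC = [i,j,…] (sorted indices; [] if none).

EXEC = [5]

[0] flags=0000 → (cmp)
[1] flags=0000 VS?F → skip
[2] flags=0000 MI?F → skip
[3] flags=0010 → (cmp)
[4] flags=0010 EQ?F → skip
[5] flags=0010 VC?T → r2=0x12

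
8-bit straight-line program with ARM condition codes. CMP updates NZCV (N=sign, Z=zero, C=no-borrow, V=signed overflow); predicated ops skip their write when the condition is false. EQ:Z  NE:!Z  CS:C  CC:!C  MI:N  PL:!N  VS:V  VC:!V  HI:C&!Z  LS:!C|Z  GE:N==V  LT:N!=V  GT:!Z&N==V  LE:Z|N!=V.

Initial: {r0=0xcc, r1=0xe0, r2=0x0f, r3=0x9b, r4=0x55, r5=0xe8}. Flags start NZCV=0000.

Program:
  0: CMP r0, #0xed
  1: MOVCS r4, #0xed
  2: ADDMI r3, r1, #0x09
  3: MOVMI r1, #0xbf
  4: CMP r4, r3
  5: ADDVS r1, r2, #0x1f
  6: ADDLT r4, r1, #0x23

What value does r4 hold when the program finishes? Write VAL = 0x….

VAL = 0x55

[0] flags=1000 → (cmp)
[1] flags=1000 CS?F → skip
[2] flags=1000 MI?T → r3=0xe9
[3] flags=1000 MI?T → r1=0xbf
[4] flags=0000 → (cmp)
[5] flags=0000 VS?F → skip
[6] flags=0000 LT?F → skip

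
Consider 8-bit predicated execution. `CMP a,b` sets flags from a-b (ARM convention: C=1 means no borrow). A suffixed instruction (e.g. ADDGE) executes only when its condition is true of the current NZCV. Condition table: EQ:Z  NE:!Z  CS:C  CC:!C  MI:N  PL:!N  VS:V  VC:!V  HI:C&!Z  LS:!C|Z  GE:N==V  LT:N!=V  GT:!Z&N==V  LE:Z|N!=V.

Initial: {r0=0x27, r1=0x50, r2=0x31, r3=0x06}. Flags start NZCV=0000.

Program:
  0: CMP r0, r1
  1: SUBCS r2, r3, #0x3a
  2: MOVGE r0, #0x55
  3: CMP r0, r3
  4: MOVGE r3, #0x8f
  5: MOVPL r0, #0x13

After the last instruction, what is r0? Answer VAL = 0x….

VAL = 0x13

0: ✓ CMP  NZCV=1000
1: · SUBCS
2: · MOVGE
3: ✓ CMP  NZCV=0010
4: ✓ MOVGE  r3←0x8f
5: ✓ MOVPL  r0←0x13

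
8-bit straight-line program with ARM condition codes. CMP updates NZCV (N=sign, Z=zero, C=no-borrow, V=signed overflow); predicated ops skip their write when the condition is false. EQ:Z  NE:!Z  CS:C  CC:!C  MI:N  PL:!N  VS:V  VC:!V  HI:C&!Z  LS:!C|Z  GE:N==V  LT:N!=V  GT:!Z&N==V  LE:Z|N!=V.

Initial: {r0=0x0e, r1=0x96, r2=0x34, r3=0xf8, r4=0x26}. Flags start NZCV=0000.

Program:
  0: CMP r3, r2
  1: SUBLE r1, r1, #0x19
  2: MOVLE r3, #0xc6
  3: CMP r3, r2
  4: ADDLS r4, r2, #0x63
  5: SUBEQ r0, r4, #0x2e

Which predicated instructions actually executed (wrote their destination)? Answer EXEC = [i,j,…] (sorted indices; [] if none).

0: ✓ CMP  NZCV=1010
1: ✓ SUBLE  r1←0x7d
2: ✓ MOVLE  r3←0xc6
3: ✓ CMP  NZCV=1010
4: · ADDLS
5: · SUBEQ

EXEC = [1,2]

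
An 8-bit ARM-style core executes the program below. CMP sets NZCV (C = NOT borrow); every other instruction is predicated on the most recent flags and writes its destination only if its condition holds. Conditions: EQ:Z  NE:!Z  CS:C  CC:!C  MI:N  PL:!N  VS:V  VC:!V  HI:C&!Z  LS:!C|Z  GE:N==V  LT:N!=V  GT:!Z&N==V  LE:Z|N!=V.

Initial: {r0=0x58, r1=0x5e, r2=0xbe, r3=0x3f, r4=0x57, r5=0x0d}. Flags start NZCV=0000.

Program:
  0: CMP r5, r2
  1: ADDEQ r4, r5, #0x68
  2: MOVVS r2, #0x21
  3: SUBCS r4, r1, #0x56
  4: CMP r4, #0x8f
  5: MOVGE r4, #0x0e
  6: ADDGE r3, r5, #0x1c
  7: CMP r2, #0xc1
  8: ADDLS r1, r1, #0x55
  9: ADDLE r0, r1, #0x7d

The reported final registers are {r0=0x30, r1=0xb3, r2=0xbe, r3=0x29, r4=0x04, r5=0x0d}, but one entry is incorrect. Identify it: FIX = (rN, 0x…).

0: ✓ CMP  NZCV=0000
1: · ADDEQ
2: · MOVVS
3: · SUBCS
4: ✓ CMP  NZCV=1001
5: ✓ MOVGE  r4←0x0e
6: ✓ ADDGE  r3←0x29
7: ✓ CMP  NZCV=1000
8: ✓ ADDLS  r1←0xb3
9: ✓ ADDLE  r0←0x30

FIX = (r4, 0x0e)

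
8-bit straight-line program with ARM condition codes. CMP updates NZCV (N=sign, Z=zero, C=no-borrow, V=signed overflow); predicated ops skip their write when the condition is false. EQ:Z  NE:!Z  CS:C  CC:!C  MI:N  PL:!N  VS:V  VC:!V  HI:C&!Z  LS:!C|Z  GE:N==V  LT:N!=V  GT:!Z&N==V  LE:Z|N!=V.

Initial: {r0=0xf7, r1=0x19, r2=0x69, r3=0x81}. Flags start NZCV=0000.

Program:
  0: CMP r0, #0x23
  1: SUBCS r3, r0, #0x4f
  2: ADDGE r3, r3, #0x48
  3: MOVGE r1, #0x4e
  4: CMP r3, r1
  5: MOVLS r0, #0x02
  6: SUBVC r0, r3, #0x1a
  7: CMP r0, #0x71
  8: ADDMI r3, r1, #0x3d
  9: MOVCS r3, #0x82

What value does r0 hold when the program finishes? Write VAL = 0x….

VAL = 0x8e

0: ✓ CMP  NZCV=1010
1: ✓ SUBCS  r3←0xa8
2: · ADDGE
3: · MOVGE
4: ✓ CMP  NZCV=1010
5: · MOVLS
6: ✓ SUBVC  r0←0x8e
7: ✓ CMP  NZCV=0011
8: · ADDMI
9: ✓ MOVCS  r3←0x82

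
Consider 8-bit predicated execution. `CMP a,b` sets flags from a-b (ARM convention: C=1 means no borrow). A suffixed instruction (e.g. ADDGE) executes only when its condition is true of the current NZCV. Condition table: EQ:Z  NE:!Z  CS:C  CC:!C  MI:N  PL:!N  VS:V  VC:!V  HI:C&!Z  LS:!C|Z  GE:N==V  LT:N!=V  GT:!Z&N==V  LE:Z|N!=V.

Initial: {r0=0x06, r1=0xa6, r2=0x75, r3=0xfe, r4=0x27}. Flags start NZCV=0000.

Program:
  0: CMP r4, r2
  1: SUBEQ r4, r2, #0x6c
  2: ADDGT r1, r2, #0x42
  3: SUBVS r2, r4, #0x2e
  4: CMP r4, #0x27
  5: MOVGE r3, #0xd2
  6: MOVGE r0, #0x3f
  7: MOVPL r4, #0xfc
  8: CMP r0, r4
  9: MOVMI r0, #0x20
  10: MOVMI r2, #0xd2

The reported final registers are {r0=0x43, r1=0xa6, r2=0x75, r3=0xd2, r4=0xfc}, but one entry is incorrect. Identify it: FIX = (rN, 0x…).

0: ✓ CMP  NZCV=1000
1: · SUBEQ
2: · ADDGT
3: · SUBVS
4: ✓ CMP  NZCV=0110
5: ✓ MOVGE  r3←0xd2
6: ✓ MOVGE  r0←0x3f
7: ✓ MOVPL  r4←0xfc
8: ✓ CMP  NZCV=0000
9: · MOVMI
10: · MOVMI

FIX = (r0, 0x3f)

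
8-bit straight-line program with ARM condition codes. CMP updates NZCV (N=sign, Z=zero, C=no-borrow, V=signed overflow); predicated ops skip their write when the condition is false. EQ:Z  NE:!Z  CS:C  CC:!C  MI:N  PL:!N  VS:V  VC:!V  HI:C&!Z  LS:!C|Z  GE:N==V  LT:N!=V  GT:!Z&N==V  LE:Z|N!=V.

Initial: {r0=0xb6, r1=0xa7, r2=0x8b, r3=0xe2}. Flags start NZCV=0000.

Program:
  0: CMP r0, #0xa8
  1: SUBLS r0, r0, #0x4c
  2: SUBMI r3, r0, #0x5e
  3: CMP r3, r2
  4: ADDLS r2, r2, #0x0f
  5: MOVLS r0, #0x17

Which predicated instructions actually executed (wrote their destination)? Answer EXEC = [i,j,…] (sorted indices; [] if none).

EXEC = []

[0] flags=0010 → (cmp)
[1] flags=0010 LS?F → skip
[2] flags=0010 MI?F → skip
[3] flags=0010 → (cmp)
[4] flags=0010 LS?F → skip
[5] flags=0010 LS?F → skip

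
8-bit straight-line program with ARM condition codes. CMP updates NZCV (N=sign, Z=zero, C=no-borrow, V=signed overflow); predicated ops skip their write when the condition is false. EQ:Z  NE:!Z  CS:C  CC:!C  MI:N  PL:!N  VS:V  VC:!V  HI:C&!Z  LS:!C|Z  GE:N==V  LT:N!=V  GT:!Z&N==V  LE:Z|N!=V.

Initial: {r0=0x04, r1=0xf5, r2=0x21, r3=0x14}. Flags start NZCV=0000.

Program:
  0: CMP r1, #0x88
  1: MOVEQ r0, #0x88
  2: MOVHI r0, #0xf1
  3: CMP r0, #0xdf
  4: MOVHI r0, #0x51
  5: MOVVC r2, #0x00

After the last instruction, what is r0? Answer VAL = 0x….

[0] flags=0010 → (cmp)
[1] flags=0010 EQ?F → skip
[2] flags=0010 HI?T → r0=0xf1
[3] flags=0010 → (cmp)
[4] flags=0010 HI?T → r0=0x51
[5] flags=0010 VC?T → r2=0x00

VAL = 0x51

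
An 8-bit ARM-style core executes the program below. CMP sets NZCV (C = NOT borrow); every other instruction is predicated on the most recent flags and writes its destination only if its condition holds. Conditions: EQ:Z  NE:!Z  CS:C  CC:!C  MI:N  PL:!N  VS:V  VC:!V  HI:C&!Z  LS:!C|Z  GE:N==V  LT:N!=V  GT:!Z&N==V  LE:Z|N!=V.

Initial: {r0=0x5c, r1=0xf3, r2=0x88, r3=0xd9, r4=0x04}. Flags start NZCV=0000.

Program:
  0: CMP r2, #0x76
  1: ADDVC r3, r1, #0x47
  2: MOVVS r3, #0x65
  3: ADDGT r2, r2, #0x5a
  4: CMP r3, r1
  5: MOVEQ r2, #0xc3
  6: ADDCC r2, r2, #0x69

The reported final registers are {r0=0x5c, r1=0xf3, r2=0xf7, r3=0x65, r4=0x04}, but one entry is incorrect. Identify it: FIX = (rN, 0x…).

[0] flags=0011 → (cmp)
[1] flags=0011 VC?F → skip
[2] flags=0011 VS?T → r3=0x65
[3] flags=0011 GT?F → skip
[4] flags=0000 → (cmp)
[5] flags=0000 EQ?F → skip
[6] flags=0000 CC?T → r2=0xf1

FIX = (r2, 0xf1)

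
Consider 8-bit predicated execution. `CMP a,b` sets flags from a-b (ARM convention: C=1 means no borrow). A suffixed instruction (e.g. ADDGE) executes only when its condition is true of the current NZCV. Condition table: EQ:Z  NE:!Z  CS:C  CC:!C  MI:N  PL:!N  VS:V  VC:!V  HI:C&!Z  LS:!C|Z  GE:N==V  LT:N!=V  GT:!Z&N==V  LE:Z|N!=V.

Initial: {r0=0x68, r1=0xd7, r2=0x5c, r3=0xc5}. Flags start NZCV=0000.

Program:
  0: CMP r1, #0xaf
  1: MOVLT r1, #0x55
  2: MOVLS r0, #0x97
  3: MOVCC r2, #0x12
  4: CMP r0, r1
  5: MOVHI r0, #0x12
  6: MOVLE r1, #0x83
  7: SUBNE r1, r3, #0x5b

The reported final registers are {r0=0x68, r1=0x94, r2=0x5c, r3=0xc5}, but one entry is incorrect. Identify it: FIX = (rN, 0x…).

FIX = (r1, 0x6a)

0: ✓ CMP  NZCV=0010
1: · MOVLT
2: · MOVLS
3: · MOVCC
4: ✓ CMP  NZCV=1001
5: · MOVHI
6: · MOVLE
7: ✓ SUBNE  r1←0x6a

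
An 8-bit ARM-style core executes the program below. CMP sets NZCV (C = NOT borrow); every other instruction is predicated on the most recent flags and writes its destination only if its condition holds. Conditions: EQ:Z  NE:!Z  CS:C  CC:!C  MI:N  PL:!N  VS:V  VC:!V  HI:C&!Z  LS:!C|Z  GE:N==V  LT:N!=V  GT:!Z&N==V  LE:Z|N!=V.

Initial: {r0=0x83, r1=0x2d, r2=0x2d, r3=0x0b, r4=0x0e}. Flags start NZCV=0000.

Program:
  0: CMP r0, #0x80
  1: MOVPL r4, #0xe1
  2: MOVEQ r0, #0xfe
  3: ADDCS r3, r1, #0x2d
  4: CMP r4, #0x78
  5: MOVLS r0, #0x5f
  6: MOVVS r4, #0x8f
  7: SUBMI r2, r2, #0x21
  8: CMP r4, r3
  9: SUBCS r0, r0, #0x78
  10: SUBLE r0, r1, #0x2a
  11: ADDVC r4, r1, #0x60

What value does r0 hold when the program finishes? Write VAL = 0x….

[0] flags=0010 → (cmp)
[1] flags=0010 PL?T → r4=0xe1
[2] flags=0010 EQ?F → skip
[3] flags=0010 CS?T → r3=0x5a
[4] flags=0011 → (cmp)
[5] flags=0011 LS?F → skip
[6] flags=0011 VS?T → r4=0x8f
[7] flags=0011 MI?F → skip
[8] flags=0011 → (cmp)
[9] flags=0011 CS?T → r0=0x0b
[10] flags=0011 LE?T → r0=0x03
[11] flags=0011 VC?F → skip

VAL = 0x03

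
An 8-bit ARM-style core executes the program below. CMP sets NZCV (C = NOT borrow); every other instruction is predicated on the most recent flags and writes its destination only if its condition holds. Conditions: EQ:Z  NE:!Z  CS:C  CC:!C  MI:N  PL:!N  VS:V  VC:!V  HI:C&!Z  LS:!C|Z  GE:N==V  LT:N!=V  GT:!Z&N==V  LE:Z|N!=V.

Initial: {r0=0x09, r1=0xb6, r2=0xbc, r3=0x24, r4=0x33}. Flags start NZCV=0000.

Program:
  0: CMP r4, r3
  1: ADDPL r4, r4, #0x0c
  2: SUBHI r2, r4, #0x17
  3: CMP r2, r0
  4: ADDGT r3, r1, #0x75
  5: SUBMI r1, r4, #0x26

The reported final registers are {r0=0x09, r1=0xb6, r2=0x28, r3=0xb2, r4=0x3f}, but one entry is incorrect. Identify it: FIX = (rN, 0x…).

FIX = (r3, 0x2b)

0: ✓ CMP  NZCV=0010
1: ✓ ADDPL  r4←0x3f
2: ✓ SUBHI  r2←0x28
3: ✓ CMP  NZCV=0010
4: ✓ ADDGT  r3←0x2b
5: · SUBMI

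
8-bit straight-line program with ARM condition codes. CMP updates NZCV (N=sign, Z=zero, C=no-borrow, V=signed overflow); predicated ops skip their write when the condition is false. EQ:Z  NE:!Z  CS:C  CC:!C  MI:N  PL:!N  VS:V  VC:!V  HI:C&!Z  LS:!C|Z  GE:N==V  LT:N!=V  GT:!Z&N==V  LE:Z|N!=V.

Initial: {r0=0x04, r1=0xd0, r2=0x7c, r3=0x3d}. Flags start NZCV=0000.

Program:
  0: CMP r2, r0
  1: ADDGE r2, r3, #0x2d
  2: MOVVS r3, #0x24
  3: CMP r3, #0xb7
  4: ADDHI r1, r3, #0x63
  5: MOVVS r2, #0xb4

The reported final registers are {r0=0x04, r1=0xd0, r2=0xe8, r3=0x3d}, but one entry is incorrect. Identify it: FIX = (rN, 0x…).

FIX = (r2, 0xb4)

0: ✓ CMP  NZCV=0010
1: ✓ ADDGE  r2←0x6a
2: · MOVVS
3: ✓ CMP  NZCV=1001
4: · ADDHI
5: ✓ MOVVS  r2←0xb4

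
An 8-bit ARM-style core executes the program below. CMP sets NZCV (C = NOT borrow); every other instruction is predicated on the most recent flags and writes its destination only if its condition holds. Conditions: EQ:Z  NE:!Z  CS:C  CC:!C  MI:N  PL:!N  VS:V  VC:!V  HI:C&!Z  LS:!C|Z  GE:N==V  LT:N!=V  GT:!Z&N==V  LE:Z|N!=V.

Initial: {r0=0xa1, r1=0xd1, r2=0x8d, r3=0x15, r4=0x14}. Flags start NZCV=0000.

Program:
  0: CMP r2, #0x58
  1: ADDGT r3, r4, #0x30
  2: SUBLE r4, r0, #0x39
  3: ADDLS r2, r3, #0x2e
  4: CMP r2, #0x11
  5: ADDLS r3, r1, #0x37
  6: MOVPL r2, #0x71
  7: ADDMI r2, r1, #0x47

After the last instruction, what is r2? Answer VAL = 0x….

[0] flags=0011 → (cmp)
[1] flags=0011 GT?F → skip
[2] flags=0011 LE?T → r4=0x68
[3] flags=0011 LS?F → skip
[4] flags=0011 → (cmp)
[5] flags=0011 LS?F → skip
[6] flags=0011 PL?T → r2=0x71
[7] flags=0011 MI?F → skip

VAL = 0x71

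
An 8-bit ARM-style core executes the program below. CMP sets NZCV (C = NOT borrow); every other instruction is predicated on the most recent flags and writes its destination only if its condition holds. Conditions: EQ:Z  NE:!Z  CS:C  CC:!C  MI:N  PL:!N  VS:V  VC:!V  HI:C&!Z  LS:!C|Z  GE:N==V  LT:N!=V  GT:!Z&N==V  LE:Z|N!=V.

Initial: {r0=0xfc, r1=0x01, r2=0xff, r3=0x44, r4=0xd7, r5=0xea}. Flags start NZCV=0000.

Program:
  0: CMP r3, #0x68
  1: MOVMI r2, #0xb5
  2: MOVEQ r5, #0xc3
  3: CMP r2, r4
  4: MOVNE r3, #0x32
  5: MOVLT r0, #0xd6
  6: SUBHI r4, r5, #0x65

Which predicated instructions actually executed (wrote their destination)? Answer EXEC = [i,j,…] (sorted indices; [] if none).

[0] flags=1000 → (cmp)
[1] flags=1000 MI?T → r2=0xb5
[2] flags=1000 EQ?F → skip
[3] flags=1000 → (cmp)
[4] flags=1000 NE?T → r3=0x32
[5] flags=1000 LT?T → r0=0xd6
[6] flags=1000 HI?F → skip

EXEC = [1,4,5]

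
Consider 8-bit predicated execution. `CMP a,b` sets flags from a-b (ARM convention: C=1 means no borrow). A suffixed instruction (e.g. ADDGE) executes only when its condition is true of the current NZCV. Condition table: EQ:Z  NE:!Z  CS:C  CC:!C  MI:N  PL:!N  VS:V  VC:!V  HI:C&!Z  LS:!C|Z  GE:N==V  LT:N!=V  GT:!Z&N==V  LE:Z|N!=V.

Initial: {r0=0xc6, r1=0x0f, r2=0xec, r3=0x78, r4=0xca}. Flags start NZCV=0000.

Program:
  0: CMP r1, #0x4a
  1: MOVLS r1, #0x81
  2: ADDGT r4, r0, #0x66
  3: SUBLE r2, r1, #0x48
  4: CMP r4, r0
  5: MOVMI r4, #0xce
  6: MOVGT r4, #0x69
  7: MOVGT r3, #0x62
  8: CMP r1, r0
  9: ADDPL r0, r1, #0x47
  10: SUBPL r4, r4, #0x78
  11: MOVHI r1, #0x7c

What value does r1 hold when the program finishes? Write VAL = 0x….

[0] flags=1000 → (cmp)
[1] flags=1000 LS?T → r1=0x81
[2] flags=1000 GT?F → skip
[3] flags=1000 LE?T → r2=0x39
[4] flags=0010 → (cmp)
[5] flags=0010 MI?F → skip
[6] flags=0010 GT?T → r4=0x69
[7] flags=0010 GT?T → r3=0x62
[8] flags=1000 → (cmp)
[9] flags=1000 PL?F → skip
[10] flags=1000 PL?F → skip
[11] flags=1000 HI?F → skip

VAL = 0x81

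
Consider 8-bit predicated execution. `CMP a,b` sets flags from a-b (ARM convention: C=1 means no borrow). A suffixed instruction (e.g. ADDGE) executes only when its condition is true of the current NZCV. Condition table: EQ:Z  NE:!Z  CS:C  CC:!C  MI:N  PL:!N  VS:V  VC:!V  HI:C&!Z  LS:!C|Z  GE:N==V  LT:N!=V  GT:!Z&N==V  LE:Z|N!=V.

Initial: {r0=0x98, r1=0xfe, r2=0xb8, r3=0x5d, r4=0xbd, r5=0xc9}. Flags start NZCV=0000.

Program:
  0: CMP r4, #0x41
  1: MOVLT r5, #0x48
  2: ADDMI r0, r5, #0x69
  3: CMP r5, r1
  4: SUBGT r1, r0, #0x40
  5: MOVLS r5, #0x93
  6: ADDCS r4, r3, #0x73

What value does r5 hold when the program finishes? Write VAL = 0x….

[0] flags=0011 → (cmp)
[1] flags=0011 LT?T → r5=0x48
[2] flags=0011 MI?F → skip
[3] flags=0000 → (cmp)
[4] flags=0000 GT?T → r1=0x58
[5] flags=0000 LS?T → r5=0x93
[6] flags=0000 CS?F → skip

VAL = 0x93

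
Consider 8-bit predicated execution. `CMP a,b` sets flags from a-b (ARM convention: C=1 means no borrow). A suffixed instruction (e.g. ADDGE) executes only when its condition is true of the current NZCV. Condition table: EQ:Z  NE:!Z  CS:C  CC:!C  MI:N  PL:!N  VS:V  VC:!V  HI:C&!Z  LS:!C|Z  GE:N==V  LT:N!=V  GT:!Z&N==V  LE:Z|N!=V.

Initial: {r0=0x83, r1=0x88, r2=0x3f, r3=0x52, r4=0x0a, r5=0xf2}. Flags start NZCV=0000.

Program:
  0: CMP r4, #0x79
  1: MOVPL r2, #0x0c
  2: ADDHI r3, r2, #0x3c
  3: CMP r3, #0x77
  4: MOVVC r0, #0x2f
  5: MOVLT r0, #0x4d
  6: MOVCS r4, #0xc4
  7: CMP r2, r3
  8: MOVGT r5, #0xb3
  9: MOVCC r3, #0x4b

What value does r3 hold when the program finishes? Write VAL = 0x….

VAL = 0x4b

[0] flags=1000 → (cmp)
[1] flags=1000 PL?F → skip
[2] flags=1000 HI?F → skip
[3] flags=1000 → (cmp)
[4] flags=1000 VC?T → r0=0x2f
[5] flags=1000 LT?T → r0=0x4d
[6] flags=1000 CS?F → skip
[7] flags=1000 → (cmp)
[8] flags=1000 GT?F → skip
[9] flags=1000 CC?T → r3=0x4b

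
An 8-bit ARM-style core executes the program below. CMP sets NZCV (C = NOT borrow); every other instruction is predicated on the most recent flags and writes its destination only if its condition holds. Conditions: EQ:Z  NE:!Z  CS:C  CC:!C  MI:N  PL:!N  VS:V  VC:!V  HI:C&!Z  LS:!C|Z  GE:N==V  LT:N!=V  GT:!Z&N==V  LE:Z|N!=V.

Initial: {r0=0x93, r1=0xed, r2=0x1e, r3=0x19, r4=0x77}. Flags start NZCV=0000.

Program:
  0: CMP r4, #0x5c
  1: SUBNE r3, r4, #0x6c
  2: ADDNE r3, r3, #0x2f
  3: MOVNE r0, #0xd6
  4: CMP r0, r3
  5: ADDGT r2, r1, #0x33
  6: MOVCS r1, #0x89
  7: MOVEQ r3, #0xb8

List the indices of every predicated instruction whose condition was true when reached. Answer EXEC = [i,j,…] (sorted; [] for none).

EXEC = [1,2,3,6]

[0] flags=0010 → (cmp)
[1] flags=0010 NE?T → r3=0x0b
[2] flags=0010 NE?T → r3=0x3a
[3] flags=0010 NE?T → r0=0xd6
[4] flags=1010 → (cmp)
[5] flags=1010 GT?F → skip
[6] flags=1010 CS?T → r1=0x89
[7] flags=1010 EQ?F → skip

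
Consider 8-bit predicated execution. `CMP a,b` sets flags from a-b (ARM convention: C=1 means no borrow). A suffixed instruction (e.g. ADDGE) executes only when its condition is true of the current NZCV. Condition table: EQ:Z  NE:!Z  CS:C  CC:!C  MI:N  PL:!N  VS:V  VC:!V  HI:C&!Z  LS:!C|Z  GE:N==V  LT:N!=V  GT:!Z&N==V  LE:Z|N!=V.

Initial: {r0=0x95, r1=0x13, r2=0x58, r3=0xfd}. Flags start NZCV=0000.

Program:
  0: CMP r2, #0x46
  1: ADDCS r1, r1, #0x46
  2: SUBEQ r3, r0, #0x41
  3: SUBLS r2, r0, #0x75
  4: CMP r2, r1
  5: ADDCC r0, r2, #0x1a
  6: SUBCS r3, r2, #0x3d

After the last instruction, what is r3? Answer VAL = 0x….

VAL = 0xfd

[0] flags=0010 → (cmp)
[1] flags=0010 CS?T → r1=0x59
[2] flags=0010 EQ?F → skip
[3] flags=0010 LS?F → skip
[4] flags=1000 → (cmp)
[5] flags=1000 CC?T → r0=0x72
[6] flags=1000 CS?F → skip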